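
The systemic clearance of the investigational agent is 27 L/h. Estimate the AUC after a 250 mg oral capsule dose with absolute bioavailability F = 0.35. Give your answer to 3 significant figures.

AUC_0→∞ = F × Dose / CL
        = 0.35 × 250 / 27 = 3.24074 mg/L·h

AUC = 3.24 mg/L·h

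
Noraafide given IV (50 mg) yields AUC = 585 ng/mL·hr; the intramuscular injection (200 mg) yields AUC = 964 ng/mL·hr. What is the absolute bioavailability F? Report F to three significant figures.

F = (AUC_ev / D_ev) / (AUC_iv / D_iv)
  = (964/200) / (585/50)
  = 4.82 / 11.7 = 0.4120

F = 0.412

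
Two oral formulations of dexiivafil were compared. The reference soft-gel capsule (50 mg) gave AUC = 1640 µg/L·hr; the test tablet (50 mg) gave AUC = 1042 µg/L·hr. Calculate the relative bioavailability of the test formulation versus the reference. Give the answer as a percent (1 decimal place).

F_rel = (AUC_test/D_test) / (AUC_ref/D_ref)
      = (1042/50) / (1640/50)
      = 20.84 / 32.8 = 0.6354 = 63.54%

F_rel = 63.5%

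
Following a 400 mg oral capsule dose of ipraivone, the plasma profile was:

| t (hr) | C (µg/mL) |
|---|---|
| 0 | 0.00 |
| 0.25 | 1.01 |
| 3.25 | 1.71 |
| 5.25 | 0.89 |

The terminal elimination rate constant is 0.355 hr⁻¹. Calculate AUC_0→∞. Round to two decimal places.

Trapezoidal AUC_0→5.25:
  [0→0.25]: (0.00+1.01)/2 × 0.25 = 0.12625
  [0.25→3.25]: (1.01+1.71)/2 × 3 = 4.08
  [3.25→5.25]: (1.71+0.89)/2 × 2 = 2.6
  Sum = 6.80625 µg/mL·hr
Extrapolated tail: C_last / k_e = 0.89 / 0.355 = 2.507
AUC_0→∞ = 6.80625 + 2.507 = 9.31325 µg/mL·hr

AUC = 9.31 µg/mL·hr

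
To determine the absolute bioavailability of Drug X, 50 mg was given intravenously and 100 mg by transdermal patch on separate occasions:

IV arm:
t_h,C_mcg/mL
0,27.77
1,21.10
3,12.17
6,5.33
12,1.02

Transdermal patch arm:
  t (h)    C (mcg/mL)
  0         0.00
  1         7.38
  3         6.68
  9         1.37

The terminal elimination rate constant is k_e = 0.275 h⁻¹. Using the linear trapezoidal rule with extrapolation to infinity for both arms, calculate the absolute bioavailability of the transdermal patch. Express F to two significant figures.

Trapezoidal AUC_0→12 (IV):
  [0→1]: (27.77+21.10)/2 × 1 = 24.435
  [1→3]: (21.10+12.17)/2 × 2 = 33.27
  [3→6]: (12.17+5.33)/2 × 3 = 26.25
  [6→12]: (5.33+1.02)/2 × 6 = 19.05
  Sum = 103.005 mcg/mL·h
IV tail: 1.02/0.275 = 3.709; AUC_iv,0→∞ = 103.005 + 3.709 = 106.714 mcg/mL·h
Trapezoidal AUC_0→9 (transdermal patch):
  [0→1]: (0.00+7.38)/2 × 1 = 3.69
  [1→3]: (7.38+6.68)/2 × 2 = 14.06
  [3→9]: (6.68+1.37)/2 × 6 = 24.15
  Sum = 41.9 mcg/mL·h
transdermal patch tail: 1.37/0.275 = 4.982; AUC_ev,0→∞ = 41.9 + 4.982 = 46.882 mcg/mL·h
F = (AUC_ev/D_ev)/(AUC_iv/D_iv) = (46.882/100)/(106.714/50) = 0.46882/2.13428 = 0.2197

F = 0.22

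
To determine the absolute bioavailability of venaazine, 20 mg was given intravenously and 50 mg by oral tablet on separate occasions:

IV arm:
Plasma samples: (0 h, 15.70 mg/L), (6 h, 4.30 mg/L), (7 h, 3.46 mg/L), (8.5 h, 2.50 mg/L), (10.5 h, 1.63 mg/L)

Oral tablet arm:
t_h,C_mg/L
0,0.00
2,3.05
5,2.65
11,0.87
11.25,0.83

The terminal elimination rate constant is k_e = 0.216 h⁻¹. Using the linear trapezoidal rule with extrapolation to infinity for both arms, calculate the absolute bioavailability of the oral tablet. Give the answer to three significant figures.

Trapezoidal AUC_0→10.5 (IV):
  [0→6]: (15.70+4.30)/2 × 6 = 60.0
  [6→7]: (4.30+3.46)/2 × 1 = 3.88
  [7→8.5]: (3.46+2.50)/2 × 1.5 = 4.47
  [8.5→10.5]: (2.50+1.63)/2 × 2 = 4.13
  Sum = 72.48 mg/L·h
IV tail: 1.63/0.216 = 7.546; AUC_iv,0→∞ = 72.48 + 7.546 = 80.026 mg/L·h
Trapezoidal AUC_0→11.25 (oral tablet):
  [0→2]: (0.00+3.05)/2 × 2 = 3.05
  [2→5]: (3.05+2.65)/2 × 3 = 8.55
  [5→11]: (2.65+0.87)/2 × 6 = 10.56
  [11→11.25]: (0.87+0.83)/2 × 0.25 = 0.2125
  Sum = 22.3725 mg/L·h
oral tablet tail: 0.83/0.216 = 3.843; AUC_ev,0→∞ = 22.3725 + 3.843 = 26.2155 mg/L·h
F = (AUC_ev/D_ev)/(AUC_iv/D_iv) = (26.2155/50)/(80.026/20) = 0.52431/4.0013 = 0.1310

F = 0.131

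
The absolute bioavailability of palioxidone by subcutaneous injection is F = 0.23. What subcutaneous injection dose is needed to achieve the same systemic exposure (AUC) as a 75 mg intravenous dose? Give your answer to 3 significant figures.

For equal systemic exposure: F × D_ev = D_iv
D_ev = D_iv / F = 75 / 0.23 = 326.087 mg

D_subcutaneous = 326 mg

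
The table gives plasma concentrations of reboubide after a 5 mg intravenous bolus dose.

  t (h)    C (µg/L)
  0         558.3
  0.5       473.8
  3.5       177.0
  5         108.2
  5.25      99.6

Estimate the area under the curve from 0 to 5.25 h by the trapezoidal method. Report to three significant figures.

Trapezoidal AUC_0→5.25:
  [0→0.5]: (558.3+473.8)/2 × 0.5 = 258.025
  [0.5→3.5]: (473.8+177.0)/2 × 3 = 976.2
  [3.5→5]: (177.0+108.2)/2 × 1.5 = 213.9
  [5→5.25]: (108.2+99.6)/2 × 0.25 = 25.975
  Sum = 1474.1 µg/L·h

AUC = 1470 µg/L·h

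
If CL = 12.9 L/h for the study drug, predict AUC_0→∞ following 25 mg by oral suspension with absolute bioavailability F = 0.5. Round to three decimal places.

AUC = 0.969 mg/L·h

AUC_0→∞ = F × Dose / CL
        = 0.5 × 25 / 12.9 = 0.968992 mg/L·h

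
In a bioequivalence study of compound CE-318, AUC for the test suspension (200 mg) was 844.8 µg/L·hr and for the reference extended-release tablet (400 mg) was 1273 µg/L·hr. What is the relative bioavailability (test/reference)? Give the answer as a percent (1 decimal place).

F_rel = (AUC_test/D_test) / (AUC_ref/D_ref)
      = (844.8/200) / (1273/400)
      = 4.224 / 3.1825 = 1.3273 = 132.73%

F_rel = 132.7%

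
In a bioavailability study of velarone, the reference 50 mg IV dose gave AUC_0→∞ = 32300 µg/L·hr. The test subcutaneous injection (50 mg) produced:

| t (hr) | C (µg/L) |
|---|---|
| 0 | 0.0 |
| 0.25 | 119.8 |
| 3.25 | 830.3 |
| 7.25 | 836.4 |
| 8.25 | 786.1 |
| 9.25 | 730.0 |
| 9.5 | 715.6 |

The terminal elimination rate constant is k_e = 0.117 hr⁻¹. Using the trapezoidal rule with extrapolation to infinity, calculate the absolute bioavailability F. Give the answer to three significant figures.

Trapezoidal AUC_0→9.5 (subcutaneous injection):
  [0→0.25]: (0.0+119.8)/2 × 0.25 = 14.975
  [0.25→3.25]: (119.8+830.3)/2 × 3 = 1425.15
  [3.25→7.25]: (830.3+836.4)/2 × 4 = 3333.4
  [7.25→8.25]: (836.4+786.1)/2 × 1 = 811.25
  [8.25→9.25]: (786.1+730.0)/2 × 1 = 758.05
  [9.25→9.5]: (730.0+715.6)/2 × 0.25 = 180.7
  Sum = 6523.525 µg/L·hr
Tail: C_last/k_e = 715.6/0.117 = 6116.239
AUC_0→∞ (subcutaneous injection) = 6523.525 + 6116.239 = 12639.764 µg/L·hr
F = (AUC_ev/D_ev)/(AUC_iv/D_iv) = (12639.764/50)/(32300/50) = 252.79528/646 = 0.3913

F = 0.391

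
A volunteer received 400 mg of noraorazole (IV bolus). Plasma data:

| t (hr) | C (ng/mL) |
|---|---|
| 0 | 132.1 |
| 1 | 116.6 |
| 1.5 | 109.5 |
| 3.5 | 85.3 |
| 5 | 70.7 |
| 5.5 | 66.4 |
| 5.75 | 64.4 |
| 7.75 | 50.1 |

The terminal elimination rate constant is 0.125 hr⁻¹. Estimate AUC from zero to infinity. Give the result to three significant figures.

Trapezoidal AUC_0→7.75:
  [0→1]: (132.1+116.6)/2 × 1 = 124.35
  [1→1.5]: (116.6+109.5)/2 × 0.5 = 56.525
  [1.5→3.5]: (109.5+85.3)/2 × 2 = 194.8
  [3.5→5]: (85.3+70.7)/2 × 1.5 = 117.0
  [5→5.5]: (70.7+66.4)/2 × 0.5 = 34.275
  [5.5→5.75]: (66.4+64.4)/2 × 0.25 = 16.35
  [5.75→7.75]: (64.4+50.1)/2 × 2 = 114.5
  Sum = 657.8 ng/mL·hr
Extrapolated tail: C_last / k_e = 50.1 / 0.125 = 400.800
AUC_0→∞ = 657.8 + 400.800 = 1058.6 ng/mL·hr

AUC = 1060 ng/mL·hr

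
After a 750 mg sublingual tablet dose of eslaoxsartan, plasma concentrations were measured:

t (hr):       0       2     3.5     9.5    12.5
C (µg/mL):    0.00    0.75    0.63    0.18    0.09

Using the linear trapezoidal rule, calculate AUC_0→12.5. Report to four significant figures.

Trapezoidal AUC_0→12.5:
  [0→2]: (0.00+0.75)/2 × 2 = 0.75
  [2→3.5]: (0.75+0.63)/2 × 1.5 = 1.035
  [3.5→9.5]: (0.63+0.18)/2 × 6 = 2.43
  [9.5→12.5]: (0.18+0.09)/2 × 3 = 0.405
  Sum = 4.62 µg/mL·hr

AUC = 4.620 µg/mL·hr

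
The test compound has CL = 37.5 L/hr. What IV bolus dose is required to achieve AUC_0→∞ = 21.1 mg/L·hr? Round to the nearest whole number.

Dose = 791 mg

Dose_iv = CL × AUC_0→∞
     = 37.5 × 21.1 = 791.25 mg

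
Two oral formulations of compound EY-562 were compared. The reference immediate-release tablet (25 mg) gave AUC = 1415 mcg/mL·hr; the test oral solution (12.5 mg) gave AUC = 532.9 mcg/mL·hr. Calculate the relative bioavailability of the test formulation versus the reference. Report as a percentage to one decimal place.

F_rel = (AUC_test/D_test) / (AUC_ref/D_ref)
      = (532.9/12.5) / (1415/25)
      = 42.632 / 56.6 = 0.7532 = 75.32%

F_rel = 75.3%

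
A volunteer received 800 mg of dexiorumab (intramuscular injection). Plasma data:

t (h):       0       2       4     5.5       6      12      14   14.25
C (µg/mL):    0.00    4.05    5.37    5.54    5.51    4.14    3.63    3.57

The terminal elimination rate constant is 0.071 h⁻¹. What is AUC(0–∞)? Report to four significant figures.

Trapezoidal AUC_0→14.25:
  [0→2]: (0.00+4.05)/2 × 2 = 4.05
  [2→4]: (4.05+5.37)/2 × 2 = 9.42
  [4→5.5]: (5.37+5.54)/2 × 1.5 = 8.1825
  [5.5→6]: (5.54+5.51)/2 × 0.5 = 2.7625
  [6→12]: (5.51+4.14)/2 × 6 = 28.95
  [12→14]: (4.14+3.63)/2 × 2 = 7.77
  [14→14.25]: (3.63+3.57)/2 × 0.25 = 0.9
  Sum = 62.035 µg/mL·h
Extrapolated tail: C_last / k_e = 3.57 / 0.071 = 50.282
AUC_0→∞ = 62.035 + 50.282 = 112.317 µg/mL·h

AUC = 112.3 µg/mL·h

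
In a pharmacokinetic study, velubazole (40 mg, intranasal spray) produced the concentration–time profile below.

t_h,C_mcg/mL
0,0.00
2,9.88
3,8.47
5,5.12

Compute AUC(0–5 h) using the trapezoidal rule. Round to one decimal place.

AUC = 32.6 mcg/mL·h

Trapezoidal AUC_0→5:
  [0→2]: (0.00+9.88)/2 × 2 = 9.88
  [2→3]: (9.88+8.47)/2 × 1 = 9.175
  [3→5]: (8.47+5.12)/2 × 2 = 13.59
  Sum = 32.645 mcg/mL·h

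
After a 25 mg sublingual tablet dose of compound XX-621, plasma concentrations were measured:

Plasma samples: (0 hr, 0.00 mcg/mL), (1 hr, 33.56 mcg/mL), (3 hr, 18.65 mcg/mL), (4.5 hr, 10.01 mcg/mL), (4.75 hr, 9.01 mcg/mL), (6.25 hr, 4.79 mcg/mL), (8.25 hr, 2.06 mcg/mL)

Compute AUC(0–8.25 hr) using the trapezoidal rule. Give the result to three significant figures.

AUC = 110 mcg/mL·hr

Trapezoidal AUC_0→8.25:
  [0→1]: (0.00+33.56)/2 × 1 = 16.78
  [1→3]: (33.56+18.65)/2 × 2 = 52.21
  [3→4.5]: (18.65+10.01)/2 × 1.5 = 21.495
  [4.5→4.75]: (10.01+9.01)/2 × 0.25 = 2.3775
  [4.75→6.25]: (9.01+4.79)/2 × 1.5 = 10.35
  [6.25→8.25]: (4.79+2.06)/2 × 2 = 6.85
  Sum = 110.0625 mcg/mL·hr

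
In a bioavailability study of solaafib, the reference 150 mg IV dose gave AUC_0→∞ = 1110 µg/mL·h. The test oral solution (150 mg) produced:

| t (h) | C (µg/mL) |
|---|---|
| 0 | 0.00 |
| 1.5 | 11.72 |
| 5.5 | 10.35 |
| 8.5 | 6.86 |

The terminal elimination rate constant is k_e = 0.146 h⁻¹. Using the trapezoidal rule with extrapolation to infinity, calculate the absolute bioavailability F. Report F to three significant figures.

F = 0.113

Trapezoidal AUC_0→8.5 (oral solution):
  [0→1.5]: (0.00+11.72)/2 × 1.5 = 8.79
  [1.5→5.5]: (11.72+10.35)/2 × 4 = 44.14
  [5.5→8.5]: (10.35+6.86)/2 × 3 = 25.815
  Sum = 78.745 µg/mL·h
Tail: C_last/k_e = 6.86/0.146 = 46.986
AUC_0→∞ (oral solution) = 78.745 + 46.986 = 125.731 µg/mL·h
F = (AUC_ev/D_ev)/(AUC_iv/D_iv) = (125.731/150)/(1110/150) = 0.838207/7.4 = 0.1133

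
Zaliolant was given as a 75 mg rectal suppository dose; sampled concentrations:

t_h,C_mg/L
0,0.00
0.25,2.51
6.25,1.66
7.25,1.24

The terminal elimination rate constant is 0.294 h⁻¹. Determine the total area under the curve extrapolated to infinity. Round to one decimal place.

AUC = 18.5 mg/L·h

Trapezoidal AUC_0→7.25:
  [0→0.25]: (0.00+2.51)/2 × 0.25 = 0.31375
  [0.25→6.25]: (2.51+1.66)/2 × 6 = 12.51
  [6.25→7.25]: (1.66+1.24)/2 × 1 = 1.45
  Sum = 14.27375 mg/L·h
Extrapolated tail: C_last / k_e = 1.24 / 0.294 = 4.218
AUC_0→∞ = 14.27375 + 4.218 = 18.49175 mg/L·h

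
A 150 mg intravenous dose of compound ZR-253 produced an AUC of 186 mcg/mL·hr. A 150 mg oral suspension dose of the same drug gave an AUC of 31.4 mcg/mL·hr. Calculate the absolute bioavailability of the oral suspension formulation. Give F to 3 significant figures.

F = (AUC_ev / D_ev) / (AUC_iv / D_iv)
  = (31.4/150) / (186/150)
  = 0.209333 / 1.24 = 0.1688

F = 0.169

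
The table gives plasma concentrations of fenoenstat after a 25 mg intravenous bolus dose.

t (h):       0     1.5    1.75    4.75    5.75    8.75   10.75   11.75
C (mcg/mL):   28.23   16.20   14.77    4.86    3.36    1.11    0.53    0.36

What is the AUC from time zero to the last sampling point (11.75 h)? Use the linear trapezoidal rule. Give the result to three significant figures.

Trapezoidal AUC_0→11.75:
  [0→1.5]: (28.23+16.20)/2 × 1.5 = 33.3225
  [1.5→1.75]: (16.20+14.77)/2 × 0.25 = 3.87125
  [1.75→4.75]: (14.77+4.86)/2 × 3 = 29.445
  [4.75→5.75]: (4.86+3.36)/2 × 1 = 4.11
  [5.75→8.75]: (3.36+1.11)/2 × 3 = 6.705
  [8.75→10.75]: (1.11+0.53)/2 × 2 = 1.64
  [10.75→11.75]: (0.53+0.36)/2 × 1 = 0.445
  Sum = 79.53875 mcg/mL·h

AUC = 79.5 mcg/mL·h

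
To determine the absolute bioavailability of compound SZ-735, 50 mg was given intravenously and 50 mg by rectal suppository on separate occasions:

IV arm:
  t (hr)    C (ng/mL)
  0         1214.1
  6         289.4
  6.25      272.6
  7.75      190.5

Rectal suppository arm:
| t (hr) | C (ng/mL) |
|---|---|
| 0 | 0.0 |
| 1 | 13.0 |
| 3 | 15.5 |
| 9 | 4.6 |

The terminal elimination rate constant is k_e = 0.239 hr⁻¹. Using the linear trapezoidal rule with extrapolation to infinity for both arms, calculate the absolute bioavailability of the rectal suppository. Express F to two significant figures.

Trapezoidal AUC_0→7.75 (IV):
  [0→6]: (1214.1+289.4)/2 × 6 = 4510.5
  [6→6.25]: (289.4+272.6)/2 × 0.25 = 70.25
  [6.25→7.75]: (272.6+190.5)/2 × 1.5 = 347.325
  Sum = 4928.075 ng/mL·hr
IV tail: 190.5/0.239 = 797.071; AUC_iv,0→∞ = 4928.075 + 797.071 = 5725.146 ng/mL·hr
Trapezoidal AUC_0→9 (rectal suppository):
  [0→1]: (0.0+13.0)/2 × 1 = 6.5
  [1→3]: (13.0+15.5)/2 × 2 = 28.5
  [3→9]: (15.5+4.6)/2 × 6 = 60.3
  Sum = 95.3 ng/mL·hr
rectal suppository tail: 4.6/0.239 = 19.247; AUC_ev,0→∞ = 95.3 + 19.247 = 114.547 ng/mL·hr
F = (AUC_ev/D_ev)/(AUC_iv/D_iv) = (114.547/50)/(5725.146/50) = 2.29094/114.50292 = 0.0200

F = 0.020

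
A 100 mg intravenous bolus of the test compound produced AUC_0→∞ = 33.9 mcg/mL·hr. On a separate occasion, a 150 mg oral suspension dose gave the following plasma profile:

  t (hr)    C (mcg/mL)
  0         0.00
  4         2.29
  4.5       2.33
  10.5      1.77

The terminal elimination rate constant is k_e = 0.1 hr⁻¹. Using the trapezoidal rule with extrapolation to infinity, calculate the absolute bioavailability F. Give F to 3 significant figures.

F = 0.703

Trapezoidal AUC_0→10.5 (oral suspension):
  [0→4]: (0.00+2.29)/2 × 4 = 4.58
  [4→4.5]: (2.29+2.33)/2 × 0.5 = 1.155
  [4.5→10.5]: (2.33+1.77)/2 × 6 = 12.3
  Sum = 18.035 mcg/mL·hr
Tail: C_last/k_e = 1.77/0.1 = 17.700
AUC_0→∞ (oral suspension) = 18.035 + 17.700 = 35.735 mcg/mL·hr
F = (AUC_ev/D_ev)/(AUC_iv/D_iv) = (35.735/150)/(33.9/100) = 0.238233/0.339 = 0.7028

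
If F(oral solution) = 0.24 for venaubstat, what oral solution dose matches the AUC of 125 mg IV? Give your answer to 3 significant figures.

D_oral = 521 mg

For equal systemic exposure: F × D_ev = D_iv
D_ev = D_iv / F = 125 / 0.24 = 520.833 mg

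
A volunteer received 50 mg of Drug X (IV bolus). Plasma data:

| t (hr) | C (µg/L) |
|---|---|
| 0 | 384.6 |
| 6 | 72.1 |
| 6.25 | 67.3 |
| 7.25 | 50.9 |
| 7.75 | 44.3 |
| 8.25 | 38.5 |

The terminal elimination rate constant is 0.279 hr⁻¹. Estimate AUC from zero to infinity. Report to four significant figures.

AUC = 1629 µg/L·hr

Trapezoidal AUC_0→8.25:
  [0→6]: (384.6+72.1)/2 × 6 = 1370.1
  [6→6.25]: (72.1+67.3)/2 × 0.25 = 17.425
  [6.25→7.25]: (67.3+50.9)/2 × 1 = 59.1
  [7.25→7.75]: (50.9+44.3)/2 × 0.5 = 23.8
  [7.75→8.25]: (44.3+38.5)/2 × 0.5 = 20.7
  Sum = 1491.125 µg/L·hr
Extrapolated tail: C_last / k_e = 38.5 / 0.279 = 137.993
AUC_0→∞ = 1491.125 + 137.993 = 1629.118 µg/L·hr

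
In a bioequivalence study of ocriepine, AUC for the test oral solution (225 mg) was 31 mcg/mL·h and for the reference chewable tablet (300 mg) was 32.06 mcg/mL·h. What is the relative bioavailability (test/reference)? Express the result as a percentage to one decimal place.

F_rel = 128.9%

F_rel = (AUC_test/D_test) / (AUC_ref/D_ref)
      = (31/225) / (32.06/300)
      = 0.137778 / 0.106867 = 1.2892 = 128.92%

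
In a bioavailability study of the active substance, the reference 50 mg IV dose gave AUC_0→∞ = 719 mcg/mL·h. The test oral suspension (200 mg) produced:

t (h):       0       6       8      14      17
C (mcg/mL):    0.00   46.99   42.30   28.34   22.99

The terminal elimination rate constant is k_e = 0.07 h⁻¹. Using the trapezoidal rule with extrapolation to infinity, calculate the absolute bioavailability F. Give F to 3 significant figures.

F = 0.295

Trapezoidal AUC_0→17 (oral suspension):
  [0→6]: (0.00+46.99)/2 × 6 = 140.97
  [6→8]: (46.99+42.30)/2 × 2 = 89.29
  [8→14]: (42.30+28.34)/2 × 6 = 211.92
  [14→17]: (28.34+22.99)/2 × 3 = 76.995
  Sum = 519.175 mcg/mL·h
Tail: C_last/k_e = 22.99/0.07 = 328.429
AUC_0→∞ (oral suspension) = 519.175 + 328.429 = 847.604 mcg/mL·h
F = (AUC_ev/D_ev)/(AUC_iv/D_iv) = (847.604/200)/(719/50) = 4.23802/14.38 = 0.2947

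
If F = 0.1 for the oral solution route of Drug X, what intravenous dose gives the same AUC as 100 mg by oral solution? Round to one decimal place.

Systemic exposure from an extravascular dose = F × D_ev, so the equivalent IV dose is F × D_ev.
D_iv = F × D_ev = 0.1 × 100 = 10 mg

D_iv = 10.0 mg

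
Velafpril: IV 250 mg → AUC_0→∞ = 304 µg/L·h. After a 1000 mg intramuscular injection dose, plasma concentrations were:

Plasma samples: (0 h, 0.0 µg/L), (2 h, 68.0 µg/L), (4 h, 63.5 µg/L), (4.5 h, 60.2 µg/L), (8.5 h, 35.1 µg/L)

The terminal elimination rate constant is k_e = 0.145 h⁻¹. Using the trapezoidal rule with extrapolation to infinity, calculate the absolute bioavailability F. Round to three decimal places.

Trapezoidal AUC_0→8.5 (intramuscular injection):
  [0→2]: (0.0+68.0)/2 × 2 = 68.0
  [2→4]: (68.0+63.5)/2 × 2 = 131.5
  [4→4.5]: (63.5+60.2)/2 × 0.5 = 30.925
  [4.5→8.5]: (60.2+35.1)/2 × 4 = 190.6
  Sum = 421.025 µg/L·h
Tail: C_last/k_e = 35.1/0.145 = 242.069
AUC_0→∞ (intramuscular injection) = 421.025 + 242.069 = 663.094 µg/L·h
F = (AUC_ev/D_ev)/(AUC_iv/D_iv) = (663.094/1000)/(304/250) = 0.663094/1.216 = 0.5453

F = 0.545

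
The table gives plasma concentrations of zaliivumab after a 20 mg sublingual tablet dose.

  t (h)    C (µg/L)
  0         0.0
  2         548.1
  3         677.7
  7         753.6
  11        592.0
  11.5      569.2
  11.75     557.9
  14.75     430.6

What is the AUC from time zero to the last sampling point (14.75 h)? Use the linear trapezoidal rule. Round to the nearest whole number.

Trapezoidal AUC_0→14.75:
  [0→2]: (0.0+548.1)/2 × 2 = 548.1
  [2→3]: (548.1+677.7)/2 × 1 = 612.9
  [3→7]: (677.7+753.6)/2 × 4 = 2862.6
  [7→11]: (753.6+592.0)/2 × 4 = 2691.2
  [11→11.5]: (592.0+569.2)/2 × 0.5 = 290.3
  [11.5→11.75]: (569.2+557.9)/2 × 0.25 = 140.8875
  [11.75→14.75]: (557.9+430.6)/2 × 3 = 1482.75
  Sum = 8628.7375 µg/L·h

AUC = 8629 µg/L·h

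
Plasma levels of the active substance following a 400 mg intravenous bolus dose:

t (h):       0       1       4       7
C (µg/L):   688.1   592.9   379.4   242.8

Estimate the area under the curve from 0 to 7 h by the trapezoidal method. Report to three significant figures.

AUC = 3030 µg/L·h

Trapezoidal AUC_0→7:
  [0→1]: (688.1+592.9)/2 × 1 = 640.5
  [1→4]: (592.9+379.4)/2 × 3 = 1458.45
  [4→7]: (379.4+242.8)/2 × 3 = 933.3
  Sum = 3032.25 µg/L·h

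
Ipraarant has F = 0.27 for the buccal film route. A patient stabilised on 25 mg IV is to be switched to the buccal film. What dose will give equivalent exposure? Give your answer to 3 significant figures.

For equal systemic exposure: F × D_ev = D_iv
D_ev = D_iv / F = 25 / 0.27 = 92.5926 mg

D_buccal = 92.6 mg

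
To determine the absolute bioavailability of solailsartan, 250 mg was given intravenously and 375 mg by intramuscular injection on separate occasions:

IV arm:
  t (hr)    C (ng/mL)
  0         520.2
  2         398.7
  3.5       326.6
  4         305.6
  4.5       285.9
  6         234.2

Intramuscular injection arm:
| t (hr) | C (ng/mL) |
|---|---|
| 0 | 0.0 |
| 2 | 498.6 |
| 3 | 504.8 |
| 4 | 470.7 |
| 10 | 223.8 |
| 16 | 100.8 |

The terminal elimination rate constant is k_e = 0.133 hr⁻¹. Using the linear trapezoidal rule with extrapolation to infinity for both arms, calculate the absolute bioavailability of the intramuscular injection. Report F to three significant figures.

F = 0.902

Trapezoidal AUC_0→6 (IV):
  [0→2]: (520.2+398.7)/2 × 2 = 918.9
  [2→3.5]: (398.7+326.6)/2 × 1.5 = 543.975
  [3.5→4]: (326.6+305.6)/2 × 0.5 = 158.05
  [4→4.5]: (305.6+285.9)/2 × 0.5 = 147.875
  [4.5→6]: (285.9+234.2)/2 × 1.5 = 390.075
  Sum = 2158.875 ng/mL·hr
IV tail: 234.2/0.133 = 1760.902; AUC_iv,0→∞ = 2158.875 + 1760.902 = 3919.777 ng/mL·hr
Trapezoidal AUC_0→16 (intramuscular injection):
  [0→2]: (0.0+498.6)/2 × 2 = 498.6
  [2→3]: (498.6+504.8)/2 × 1 = 501.7
  [3→4]: (504.8+470.7)/2 × 1 = 487.75
  [4→10]: (470.7+223.8)/2 × 6 = 2083.5
  [10→16]: (223.8+100.8)/2 × 6 = 973.8
  Sum = 4545.35 ng/mL·hr
intramuscular injection tail: 100.8/0.133 = 757.895; AUC_ev,0→∞ = 4545.35 + 757.895 = 5303.245 ng/mL·hr
F = (AUC_ev/D_ev)/(AUC_iv/D_iv) = (5303.245/375)/(3919.777/250) = 14.142/15.679108 = 0.9020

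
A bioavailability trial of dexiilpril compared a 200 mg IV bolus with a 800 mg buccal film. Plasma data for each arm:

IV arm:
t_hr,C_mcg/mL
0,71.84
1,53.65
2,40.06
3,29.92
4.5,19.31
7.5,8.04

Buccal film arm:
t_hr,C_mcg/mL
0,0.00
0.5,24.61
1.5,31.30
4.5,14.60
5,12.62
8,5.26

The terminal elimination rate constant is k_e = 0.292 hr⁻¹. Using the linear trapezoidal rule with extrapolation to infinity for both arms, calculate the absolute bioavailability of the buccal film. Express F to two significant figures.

Trapezoidal AUC_0→7.5 (IV):
  [0→1]: (71.84+53.65)/2 × 1 = 62.745
  [1→2]: (53.65+40.06)/2 × 1 = 46.855
  [2→3]: (40.06+29.92)/2 × 1 = 34.99
  [3→4.5]: (29.92+19.31)/2 × 1.5 = 36.9225
  [4.5→7.5]: (19.31+8.04)/2 × 3 = 41.025
  Sum = 222.5375 mcg/mL·hr
IV tail: 8.04/0.292 = 27.534; AUC_iv,0→∞ = 222.5375 + 27.534 = 250.0715 mcg/mL·hr
Trapezoidal AUC_0→8 (buccal film):
  [0→0.5]: (0.00+24.61)/2 × 0.5 = 6.1525
  [0.5→1.5]: (24.61+31.30)/2 × 1 = 27.955
  [1.5→4.5]: (31.30+14.60)/2 × 3 = 68.85
  [4.5→5]: (14.60+12.62)/2 × 0.5 = 6.805
  [5→8]: (12.62+5.26)/2 × 3 = 26.82
  Sum = 136.5825 mcg/mL·hr
buccal film tail: 5.26/0.292 = 18.014; AUC_ev,0→∞ = 136.5825 + 18.014 = 154.5965 mcg/mL·hr
F = (AUC_ev/D_ev)/(AUC_iv/D_iv) = (154.5965/800)/(250.0715/200) = 0.193246/1.2503575 = 0.1546

F = 0.15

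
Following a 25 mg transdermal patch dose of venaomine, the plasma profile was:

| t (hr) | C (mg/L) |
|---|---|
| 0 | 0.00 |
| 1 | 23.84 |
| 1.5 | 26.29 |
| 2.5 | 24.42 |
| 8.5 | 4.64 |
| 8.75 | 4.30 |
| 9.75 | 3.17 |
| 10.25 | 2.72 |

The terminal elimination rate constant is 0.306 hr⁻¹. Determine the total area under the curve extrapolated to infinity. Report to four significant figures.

AUC = 152.2 mg/L·hr

Trapezoidal AUC_0→10.25:
  [0→1]: (0.00+23.84)/2 × 1 = 11.92
  [1→1.5]: (23.84+26.29)/2 × 0.5 = 12.5325
  [1.5→2.5]: (26.29+24.42)/2 × 1 = 25.355
  [2.5→8.5]: (24.42+4.64)/2 × 6 = 87.18
  [8.5→8.75]: (4.64+4.30)/2 × 0.25 = 1.1175
  [8.75→9.75]: (4.30+3.17)/2 × 1 = 3.735
  [9.75→10.25]: (3.17+2.72)/2 × 0.5 = 1.4725
  Sum = 143.3125 mg/L·hr
Extrapolated tail: C_last / k_e = 2.72 / 0.306 = 8.889
AUC_0→∞ = 143.3125 + 8.889 = 152.2015 mg/L·hr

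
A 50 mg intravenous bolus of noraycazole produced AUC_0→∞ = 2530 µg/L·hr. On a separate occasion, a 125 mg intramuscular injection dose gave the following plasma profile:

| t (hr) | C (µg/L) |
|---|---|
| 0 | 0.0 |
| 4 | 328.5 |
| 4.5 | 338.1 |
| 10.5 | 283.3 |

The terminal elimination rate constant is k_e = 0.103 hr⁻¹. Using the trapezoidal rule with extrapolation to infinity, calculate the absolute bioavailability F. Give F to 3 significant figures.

F = 0.860

Trapezoidal AUC_0→10.5 (intramuscular injection):
  [0→4]: (0.0+328.5)/2 × 4 = 657.0
  [4→4.5]: (328.5+338.1)/2 × 0.5 = 166.65
  [4.5→10.5]: (338.1+283.3)/2 × 6 = 1864.2
  Sum = 2687.85 µg/L·hr
Tail: C_last/k_e = 283.3/0.103 = 2750.485
AUC_0→∞ (intramuscular injection) = 2687.85 + 2750.485 = 5438.335 µg/L·hr
F = (AUC_ev/D_ev)/(AUC_iv/D_iv) = (5438.335/125)/(2530/50) = 43.50668/50.6 = 0.8598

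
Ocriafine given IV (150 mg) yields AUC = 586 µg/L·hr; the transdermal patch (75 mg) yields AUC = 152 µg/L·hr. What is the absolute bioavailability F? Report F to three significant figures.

F = 0.519

F = (AUC_ev / D_ev) / (AUC_iv / D_iv)
  = (152/75) / (586/150)
  = 2.02667 / 3.90667 = 0.5188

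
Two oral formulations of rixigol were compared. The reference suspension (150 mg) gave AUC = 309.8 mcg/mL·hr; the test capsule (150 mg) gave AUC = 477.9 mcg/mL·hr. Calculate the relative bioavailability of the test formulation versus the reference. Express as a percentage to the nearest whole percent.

F_rel = (AUC_test/D_test) / (AUC_ref/D_ref)
      = (477.9/150) / (309.8/150)
      = 3.186 / 2.06533 = 1.5426 = 154.26%

F_rel = 154%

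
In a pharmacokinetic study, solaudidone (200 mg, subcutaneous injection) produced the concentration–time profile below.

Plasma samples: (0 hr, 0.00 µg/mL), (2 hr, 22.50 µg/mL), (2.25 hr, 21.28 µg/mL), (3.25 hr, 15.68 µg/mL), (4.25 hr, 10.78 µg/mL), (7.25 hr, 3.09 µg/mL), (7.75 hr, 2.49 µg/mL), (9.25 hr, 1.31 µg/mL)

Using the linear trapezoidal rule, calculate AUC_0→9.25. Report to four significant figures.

AUC = 84.73 µg/mL·hr

Trapezoidal AUC_0→9.25:
  [0→2]: (0.00+22.50)/2 × 2 = 22.5
  [2→2.25]: (22.50+21.28)/2 × 0.25 = 5.4725
  [2.25→3.25]: (21.28+15.68)/2 × 1 = 18.48
  [3.25→4.25]: (15.68+10.78)/2 × 1 = 13.23
  [4.25→7.25]: (10.78+3.09)/2 × 3 = 20.805
  [7.25→7.75]: (3.09+2.49)/2 × 0.5 = 1.395
  [7.75→9.25]: (2.49+1.31)/2 × 1.5 = 2.85
  Sum = 84.7325 µg/mL·hr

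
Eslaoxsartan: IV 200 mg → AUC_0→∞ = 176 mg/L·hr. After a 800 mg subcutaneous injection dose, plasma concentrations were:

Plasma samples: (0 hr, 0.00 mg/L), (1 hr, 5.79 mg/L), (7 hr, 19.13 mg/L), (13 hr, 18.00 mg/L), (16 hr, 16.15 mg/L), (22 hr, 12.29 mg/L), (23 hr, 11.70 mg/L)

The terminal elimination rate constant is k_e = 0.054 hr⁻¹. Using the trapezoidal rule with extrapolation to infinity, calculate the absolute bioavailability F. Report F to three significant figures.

F = 0.787

Trapezoidal AUC_0→23 (subcutaneous injection):
  [0→1]: (0.00+5.79)/2 × 1 = 2.895
  [1→7]: (5.79+19.13)/2 × 6 = 74.76
  [7→13]: (19.13+18.00)/2 × 6 = 111.39
  [13→16]: (18.00+16.15)/2 × 3 = 51.225
  [16→22]: (16.15+12.29)/2 × 6 = 85.32
  [22→23]: (12.29+11.70)/2 × 1 = 11.995
  Sum = 337.585 mg/L·hr
Tail: C_last/k_e = 11.70/0.054 = 216.667
AUC_0→∞ (subcutaneous injection) = 337.585 + 216.667 = 554.252 mg/L·hr
F = (AUC_ev/D_ev)/(AUC_iv/D_iv) = (554.252/800)/(176/200) = 0.692815/0.88 = 0.7873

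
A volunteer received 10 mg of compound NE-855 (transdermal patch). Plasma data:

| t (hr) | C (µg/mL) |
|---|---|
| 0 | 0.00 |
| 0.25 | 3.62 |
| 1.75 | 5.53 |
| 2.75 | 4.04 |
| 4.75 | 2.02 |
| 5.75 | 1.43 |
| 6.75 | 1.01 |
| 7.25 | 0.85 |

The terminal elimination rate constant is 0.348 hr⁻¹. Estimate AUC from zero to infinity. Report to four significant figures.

Trapezoidal AUC_0→7.25:
  [0→0.25]: (0.00+3.62)/2 × 0.25 = 0.4525
  [0.25→1.75]: (3.62+5.53)/2 × 1.5 = 6.8625
  [1.75→2.75]: (5.53+4.04)/2 × 1 = 4.785
  [2.75→4.75]: (4.04+2.02)/2 × 2 = 6.06
  [4.75→5.75]: (2.02+1.43)/2 × 1 = 1.725
  [5.75→6.75]: (1.43+1.01)/2 × 1 = 1.22
  [6.75→7.25]: (1.01+0.85)/2 × 0.5 = 0.465
  Sum = 21.57 µg/mL·hr
Extrapolated tail: C_last / k_e = 0.85 / 0.348 = 2.443
AUC_0→∞ = 21.57 + 2.443 = 24.013 µg/mL·hr

AUC = 24.01 µg/mL·hr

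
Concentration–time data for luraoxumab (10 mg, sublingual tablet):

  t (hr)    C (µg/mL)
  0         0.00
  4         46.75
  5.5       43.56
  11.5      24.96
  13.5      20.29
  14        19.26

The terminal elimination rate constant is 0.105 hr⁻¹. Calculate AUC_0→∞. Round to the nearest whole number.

AUC = 605 µg/mL·hr

Trapezoidal AUC_0→14:
  [0→4]: (0.00+46.75)/2 × 4 = 93.5
  [4→5.5]: (46.75+43.56)/2 × 1.5 = 67.7325
  [5.5→11.5]: (43.56+24.96)/2 × 6 = 205.56
  [11.5→13.5]: (24.96+20.29)/2 × 2 = 45.25
  [13.5→14]: (20.29+19.26)/2 × 0.5 = 9.8875
  Sum = 421.93 µg/mL·hr
Extrapolated tail: C_last / k_e = 19.26 / 0.105 = 183.429
AUC_0→∞ = 421.93 + 183.429 = 605.359 µg/mL·hr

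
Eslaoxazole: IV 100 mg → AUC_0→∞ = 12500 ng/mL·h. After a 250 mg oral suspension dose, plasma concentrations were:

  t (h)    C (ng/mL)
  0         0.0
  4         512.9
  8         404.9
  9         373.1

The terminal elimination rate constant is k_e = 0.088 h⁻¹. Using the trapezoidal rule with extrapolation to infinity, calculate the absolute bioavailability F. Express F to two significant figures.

Trapezoidal AUC_0→9 (oral suspension):
  [0→4]: (0.0+512.9)/2 × 4 = 1025.8
  [4→8]: (512.9+404.9)/2 × 4 = 1835.6
  [8→9]: (404.9+373.1)/2 × 1 = 389.0
  Sum = 3250.4 ng/mL·h
Tail: C_last/k_e = 373.1/0.088 = 4239.773
AUC_0→∞ (oral suspension) = 3250.4 + 4239.773 = 7490.173 ng/mL·h
F = (AUC_ev/D_ev)/(AUC_iv/D_iv) = (7490.173/250)/(12500/100) = 29.960692/125 = 0.2397

F = 0.24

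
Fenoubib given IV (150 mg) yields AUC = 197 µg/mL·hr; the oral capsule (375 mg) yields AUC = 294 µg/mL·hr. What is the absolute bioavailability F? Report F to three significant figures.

F = (AUC_ev / D_ev) / (AUC_iv / D_iv)
  = (294/375) / (197/150)
  = 0.784 / 1.31333 = 0.5970

F = 0.597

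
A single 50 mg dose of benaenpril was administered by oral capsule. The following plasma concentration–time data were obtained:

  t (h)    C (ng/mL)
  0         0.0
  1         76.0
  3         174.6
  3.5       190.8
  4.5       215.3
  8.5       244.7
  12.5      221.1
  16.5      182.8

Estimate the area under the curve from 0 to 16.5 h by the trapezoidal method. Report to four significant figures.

Trapezoidal AUC_0→16.5:
  [0→1]: (0.0+76.0)/2 × 1 = 38.0
  [1→3]: (76.0+174.6)/2 × 2 = 250.6
  [3→3.5]: (174.6+190.8)/2 × 0.5 = 91.35
  [3.5→4.5]: (190.8+215.3)/2 × 1 = 203.05
  [4.5→8.5]: (215.3+244.7)/2 × 4 = 920.0
  [8.5→12.5]: (244.7+221.1)/2 × 4 = 931.6
  [12.5→16.5]: (221.1+182.8)/2 × 4 = 807.8
  Sum = 3242.4 ng/mL·h

AUC = 3242 ng/mL·h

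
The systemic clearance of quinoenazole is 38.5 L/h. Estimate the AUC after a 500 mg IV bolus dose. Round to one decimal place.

AUC = 13.0 mg/L·h

AUC_0→∞ = Dose_iv / CL
        = 500 / 38.5 = 12.987 mg/L·h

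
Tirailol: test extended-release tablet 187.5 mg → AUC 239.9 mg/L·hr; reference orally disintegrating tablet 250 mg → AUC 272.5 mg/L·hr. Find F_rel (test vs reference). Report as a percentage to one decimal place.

F_rel = (AUC_test/D_test) / (AUC_ref/D_ref)
      = (239.9/187.5) / (272.5/250)
      = 1.27947 / 1.09 = 1.1738 = 117.38%

F_rel = 117.4%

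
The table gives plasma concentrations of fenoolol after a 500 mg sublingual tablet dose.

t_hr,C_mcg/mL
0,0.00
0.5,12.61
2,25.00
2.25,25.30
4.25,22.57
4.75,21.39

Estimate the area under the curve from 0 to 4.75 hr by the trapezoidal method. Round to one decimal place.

AUC = 96.5 mcg/mL·hr

Trapezoidal AUC_0→4.75:
  [0→0.5]: (0.00+12.61)/2 × 0.5 = 3.1525
  [0.5→2]: (12.61+25.00)/2 × 1.5 = 28.2075
  [2→2.25]: (25.00+25.30)/2 × 0.25 = 6.2875
  [2.25→4.25]: (25.30+22.57)/2 × 2 = 47.87
  [4.25→4.75]: (22.57+21.39)/2 × 0.5 = 10.99
  Sum = 96.5075 mcg/mL·hr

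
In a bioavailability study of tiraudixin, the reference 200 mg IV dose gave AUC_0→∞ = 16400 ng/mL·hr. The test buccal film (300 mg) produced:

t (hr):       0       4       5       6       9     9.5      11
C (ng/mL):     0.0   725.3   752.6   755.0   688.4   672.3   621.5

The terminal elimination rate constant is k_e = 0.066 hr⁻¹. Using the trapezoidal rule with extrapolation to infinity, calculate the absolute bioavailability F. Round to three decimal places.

F = 0.644

Trapezoidal AUC_0→11 (buccal film):
  [0→4]: (0.0+725.3)/2 × 4 = 1450.6
  [4→5]: (725.3+752.6)/2 × 1 = 738.95
  [5→6]: (752.6+755.0)/2 × 1 = 753.8
  [6→9]: (755.0+688.4)/2 × 3 = 2165.1
  [9→9.5]: (688.4+672.3)/2 × 0.5 = 340.175
  [9.5→11]: (672.3+621.5)/2 × 1.5 = 970.35
  Sum = 6418.975 ng/mL·hr
Tail: C_last/k_e = 621.5/0.066 = 9416.667
AUC_0→∞ (buccal film) = 6418.975 + 9416.667 = 15835.642 ng/mL·hr
F = (AUC_ev/D_ev)/(AUC_iv/D_iv) = (15835.642/300)/(16400/200) = 52.7855/82 = 0.6437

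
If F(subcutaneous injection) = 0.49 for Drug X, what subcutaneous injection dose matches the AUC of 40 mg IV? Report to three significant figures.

D_subcutaneous = 81.6 mg

For equal systemic exposure: F × D_ev = D_iv
D_ev = D_iv / F = 40 / 0.49 = 81.6327 mg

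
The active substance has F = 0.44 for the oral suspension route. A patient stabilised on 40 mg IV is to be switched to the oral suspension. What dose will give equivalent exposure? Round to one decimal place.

For equal systemic exposure: F × D_ev = D_iv
D_ev = D_iv / F = 40 / 0.44 = 90.9091 mg

D_oral = 90.9 mg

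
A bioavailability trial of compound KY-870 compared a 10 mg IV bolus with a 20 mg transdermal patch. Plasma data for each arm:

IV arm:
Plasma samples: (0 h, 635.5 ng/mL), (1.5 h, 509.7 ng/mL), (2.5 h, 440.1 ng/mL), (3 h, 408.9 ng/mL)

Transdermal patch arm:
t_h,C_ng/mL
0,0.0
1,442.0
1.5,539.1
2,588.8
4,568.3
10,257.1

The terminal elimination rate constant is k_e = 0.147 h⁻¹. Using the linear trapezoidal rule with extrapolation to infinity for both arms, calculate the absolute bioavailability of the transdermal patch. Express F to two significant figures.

F = 0.71

Trapezoidal AUC_0→3 (IV):
  [0→1.5]: (635.5+509.7)/2 × 1.5 = 858.9
  [1.5→2.5]: (509.7+440.1)/2 × 1 = 474.9
  [2.5→3]: (440.1+408.9)/2 × 0.5 = 212.25
  Sum = 1546.05 ng/mL·h
IV tail: 408.9/0.147 = 2781.633; AUC_iv,0→∞ = 1546.05 + 2781.633 = 4327.683 ng/mL·h
Trapezoidal AUC_0→10 (transdermal patch):
  [0→1]: (0.0+442.0)/2 × 1 = 221.0
  [1→1.5]: (442.0+539.1)/2 × 0.5 = 245.275
  [1.5→2]: (539.1+588.8)/2 × 0.5 = 281.975
  [2→4]: (588.8+568.3)/2 × 2 = 1157.1
  [4→10]: (568.3+257.1)/2 × 6 = 2476.2
  Sum = 4381.55 ng/mL·h
transdermal patch tail: 257.1/0.147 = 1748.980; AUC_ev,0→∞ = 4381.55 + 1748.980 = 6130.53 ng/mL·h
F = (AUC_ev/D_ev)/(AUC_iv/D_iv) = (6130.53/20)/(4327.683/10) = 306.5265/432.7683 = 0.7083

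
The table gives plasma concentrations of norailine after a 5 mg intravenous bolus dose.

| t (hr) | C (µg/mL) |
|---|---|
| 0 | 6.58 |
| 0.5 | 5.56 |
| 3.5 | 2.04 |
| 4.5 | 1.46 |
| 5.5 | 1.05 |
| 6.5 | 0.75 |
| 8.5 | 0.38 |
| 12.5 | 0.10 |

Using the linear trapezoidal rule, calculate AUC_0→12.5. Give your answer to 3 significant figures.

Trapezoidal AUC_0→12.5:
  [0→0.5]: (6.58+5.56)/2 × 0.5 = 3.035
  [0.5→3.5]: (5.56+2.04)/2 × 3 = 11.4
  [3.5→4.5]: (2.04+1.46)/2 × 1 = 1.75
  [4.5→5.5]: (1.46+1.05)/2 × 1 = 1.255
  [5.5→6.5]: (1.05+0.75)/2 × 1 = 0.9
  [6.5→8.5]: (0.75+0.38)/2 × 2 = 1.13
  [8.5→12.5]: (0.38+0.10)/2 × 4 = 0.96
  Sum = 20.43 µg/mL·hr

AUC = 20.4 µg/mL·hr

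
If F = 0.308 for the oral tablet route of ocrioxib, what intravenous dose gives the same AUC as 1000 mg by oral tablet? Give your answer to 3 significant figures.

D_iv = 308 mg

Systemic exposure from an extravascular dose = F × D_ev, so the equivalent IV dose is F × D_ev.
D_iv = F × D_ev = 0.308 × 1000 = 308 mg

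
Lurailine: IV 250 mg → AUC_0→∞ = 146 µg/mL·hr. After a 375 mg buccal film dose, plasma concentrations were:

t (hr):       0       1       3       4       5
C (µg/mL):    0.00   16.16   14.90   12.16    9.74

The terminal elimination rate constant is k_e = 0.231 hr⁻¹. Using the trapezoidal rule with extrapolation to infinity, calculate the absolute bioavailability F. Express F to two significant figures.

F = 0.48

Trapezoidal AUC_0→5 (buccal film):
  [0→1]: (0.00+16.16)/2 × 1 = 8.08
  [1→3]: (16.16+14.90)/2 × 2 = 31.06
  [3→4]: (14.90+12.16)/2 × 1 = 13.53
  [4→5]: (12.16+9.74)/2 × 1 = 10.95
  Sum = 63.62 µg/mL·hr
Tail: C_last/k_e = 9.74/0.231 = 42.165
AUC_0→∞ (buccal film) = 63.62 + 42.165 = 105.785 µg/mL·hr
F = (AUC_ev/D_ev)/(AUC_iv/D_iv) = (105.785/375)/(146/250) = 0.282093/0.584 = 0.4830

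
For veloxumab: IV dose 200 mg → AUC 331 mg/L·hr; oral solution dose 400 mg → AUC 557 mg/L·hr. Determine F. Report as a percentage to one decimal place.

F = (AUC_ev / D_ev) / (AUC_iv / D_iv)
  = (557/400) / (331/200)
  = 1.3925 / 1.655 = 0.8414
  = 84.14%

F = 84.1%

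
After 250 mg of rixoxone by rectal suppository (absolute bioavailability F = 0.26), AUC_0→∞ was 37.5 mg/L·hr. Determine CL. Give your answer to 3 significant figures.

CL = F × Dose / AUC_0→∞
   = 0.26 × 250 / 37.5 = 1.73333 L/hr

CL = 1.73 L/hr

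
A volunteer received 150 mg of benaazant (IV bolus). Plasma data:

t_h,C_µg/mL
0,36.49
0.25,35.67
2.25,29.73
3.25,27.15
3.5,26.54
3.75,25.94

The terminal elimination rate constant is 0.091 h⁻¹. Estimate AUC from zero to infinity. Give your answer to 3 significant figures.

AUC = 401 µg/mL·h

Trapezoidal AUC_0→3.75:
  [0→0.25]: (36.49+35.67)/2 × 0.25 = 9.02
  [0.25→2.25]: (35.67+29.73)/2 × 2 = 65.4
  [2.25→3.25]: (29.73+27.15)/2 × 1 = 28.44
  [3.25→3.5]: (27.15+26.54)/2 × 0.25 = 6.71125
  [3.5→3.75]: (26.54+25.94)/2 × 0.25 = 6.56
  Sum = 116.13125 µg/mL·h
Extrapolated tail: C_last / k_e = 25.94 / 0.091 = 285.055
AUC_0→∞ = 116.13125 + 285.055 = 401.18625 µg/mL·h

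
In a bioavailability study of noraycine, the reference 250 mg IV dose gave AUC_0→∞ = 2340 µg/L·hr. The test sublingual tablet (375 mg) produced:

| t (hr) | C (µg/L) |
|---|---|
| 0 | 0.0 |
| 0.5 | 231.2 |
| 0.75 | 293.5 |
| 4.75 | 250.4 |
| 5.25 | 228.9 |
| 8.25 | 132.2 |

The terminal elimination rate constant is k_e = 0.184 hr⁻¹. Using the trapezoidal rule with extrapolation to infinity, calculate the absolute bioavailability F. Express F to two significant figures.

Trapezoidal AUC_0→8.25 (sublingual tablet):
  [0→0.5]: (0.0+231.2)/2 × 0.5 = 57.8
  [0.5→0.75]: (231.2+293.5)/2 × 0.25 = 65.5875
  [0.75→4.75]: (293.5+250.4)/2 × 4 = 1087.8
  [4.75→5.25]: (250.4+228.9)/2 × 0.5 = 119.825
  [5.25→8.25]: (228.9+132.2)/2 × 3 = 541.65
  Sum = 1872.6625 µg/L·hr
Tail: C_last/k_e = 132.2/0.184 = 718.478
AUC_0→∞ (sublingual tablet) = 1872.6625 + 718.478 = 2591.1405 µg/L·hr
F = (AUC_ev/D_ev)/(AUC_iv/D_iv) = (2591.1405/375)/(2340/250) = 6.909708/9.36 = 0.7382

F = 0.74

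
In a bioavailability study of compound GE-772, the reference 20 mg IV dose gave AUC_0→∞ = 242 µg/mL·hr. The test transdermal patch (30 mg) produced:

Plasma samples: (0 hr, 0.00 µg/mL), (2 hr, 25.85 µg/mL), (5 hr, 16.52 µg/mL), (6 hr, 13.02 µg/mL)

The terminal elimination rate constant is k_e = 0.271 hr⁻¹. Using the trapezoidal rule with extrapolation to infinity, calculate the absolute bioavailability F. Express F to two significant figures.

F = 0.42

Trapezoidal AUC_0→6 (transdermal patch):
  [0→2]: (0.00+25.85)/2 × 2 = 25.85
  [2→5]: (25.85+16.52)/2 × 3 = 63.555
  [5→6]: (16.52+13.02)/2 × 1 = 14.77
  Sum = 104.175 µg/mL·hr
Tail: C_last/k_e = 13.02/0.271 = 48.044
AUC_0→∞ (transdermal patch) = 104.175 + 48.044 = 152.219 µg/mL·hr
F = (AUC_ev/D_ev)/(AUC_iv/D_iv) = (152.219/30)/(242/20) = 5.07397/12.1 = 0.4193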